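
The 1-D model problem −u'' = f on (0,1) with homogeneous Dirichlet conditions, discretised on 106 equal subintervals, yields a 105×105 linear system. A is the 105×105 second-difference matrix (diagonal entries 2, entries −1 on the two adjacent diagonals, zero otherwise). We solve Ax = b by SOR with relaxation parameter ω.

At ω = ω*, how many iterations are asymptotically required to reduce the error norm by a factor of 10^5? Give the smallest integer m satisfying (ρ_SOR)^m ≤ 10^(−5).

n=105: λ(B_J) = 1 − λ(A)/2 = cos(kπ/106); k=1 gives ρ_J = 0.9995608.
√(1 − cos²(π/106)) = sin(π/106) ≈ 0.0296333.
So ω* = 2/1.0296333 = 1.9424391 (Young).
At ω = 1.9424391 every |λ(B_ω)| = ω−1, so ρ_SOR = 0.9424391.
m ≥ 5·ln10 / (−ln 0.9424391) = 194.199; smallest integer m = 195.

m = 195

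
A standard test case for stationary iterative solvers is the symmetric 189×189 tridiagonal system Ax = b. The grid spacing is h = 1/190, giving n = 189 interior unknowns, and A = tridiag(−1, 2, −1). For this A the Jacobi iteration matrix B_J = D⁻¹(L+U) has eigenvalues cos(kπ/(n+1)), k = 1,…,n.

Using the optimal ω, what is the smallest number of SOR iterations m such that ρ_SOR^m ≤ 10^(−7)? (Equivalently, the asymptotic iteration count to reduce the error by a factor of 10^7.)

m = 488

spectrum of D⁻¹(L+U) = {cos(kπ/190) : 1≤k≤189}; ρ_J = cos(π/190) = 0.9998633.
√(1−ρ_J²) = |sin(π/190)| = 0.0165339
ω* = 2/(1 + 0.0165339) = 2/1.0165339 = 1.9674700.
ρ(B_{ω*}) = ω*−1 = 0.9674700
Need (0.9674700)^m ≤ 10^(−7): m ≥ 7·ln10/|ln 0.9674700| = 16.1181/0.0330709 = 487.380 ⇒ m = 488.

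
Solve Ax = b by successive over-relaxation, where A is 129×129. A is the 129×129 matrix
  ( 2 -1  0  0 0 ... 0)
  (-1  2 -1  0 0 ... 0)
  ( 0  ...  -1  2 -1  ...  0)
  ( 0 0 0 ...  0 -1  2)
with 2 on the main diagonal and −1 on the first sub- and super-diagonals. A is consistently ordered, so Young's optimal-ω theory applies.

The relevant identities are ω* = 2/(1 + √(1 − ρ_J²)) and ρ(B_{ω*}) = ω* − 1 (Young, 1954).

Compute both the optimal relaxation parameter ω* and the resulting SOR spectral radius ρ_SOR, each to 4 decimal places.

spectrum of D⁻¹(L+U) = {cos(kπ/130) : 1≤k≤129}; ρ_J = cos(π/130) = 0.9997.
root = sin(π/130) = 0.02416  (since 1−cos² = sin²).
[ω*] 2 ÷ (1 + 0.02416) = 2 ÷ 1.02416 = 1.9528.
At ω = 1.9528 every |λ(B_ω)| = ω−1, so ρ_SOR = 0.9528.

ω* = 1.9528, ρ_SOR = 0.9528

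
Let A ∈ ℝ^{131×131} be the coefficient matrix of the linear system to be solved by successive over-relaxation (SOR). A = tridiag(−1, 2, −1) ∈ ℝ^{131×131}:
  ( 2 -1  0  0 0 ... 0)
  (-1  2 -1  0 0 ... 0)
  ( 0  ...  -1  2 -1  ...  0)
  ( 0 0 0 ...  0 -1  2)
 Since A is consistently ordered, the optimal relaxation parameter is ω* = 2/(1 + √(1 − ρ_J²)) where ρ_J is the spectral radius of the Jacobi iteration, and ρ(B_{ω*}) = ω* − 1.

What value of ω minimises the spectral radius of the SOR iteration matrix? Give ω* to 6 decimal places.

ω* = 1.953511

n=131: λ(B_J) = 1 − λ(A)/2 = cos(kπ/132); k=1 gives ρ_J = 0.999717.
√(1 − cos²(π/132)) = sin(π/132) ≈ 0.0237977.
[ω*] 2 ÷ (1 + 0.0237977) = 2 ÷ 1.0237977 = 1.953511.
ρ(B_{ω*}) = ω*−1 = 0.953511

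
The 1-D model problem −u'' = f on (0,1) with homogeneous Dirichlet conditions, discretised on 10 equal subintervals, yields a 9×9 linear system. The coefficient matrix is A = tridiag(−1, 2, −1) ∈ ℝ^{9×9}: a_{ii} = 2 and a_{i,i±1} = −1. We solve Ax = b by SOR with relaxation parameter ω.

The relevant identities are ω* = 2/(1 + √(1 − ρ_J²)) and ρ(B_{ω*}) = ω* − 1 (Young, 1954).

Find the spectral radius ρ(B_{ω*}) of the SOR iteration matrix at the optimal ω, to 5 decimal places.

With n=9, ρ(Jacobi) = cos(π/10) = 0.95106.
√(1−ρ_J²) simplifies to sin(π/10) = 0.309017.
ω* = 2/(1 + 0.309017) = 2/1.309017 = 1.52786.
ρ_SOR = ω* − 1 ≈ 0.52786.

ρ_SOR = 0.52786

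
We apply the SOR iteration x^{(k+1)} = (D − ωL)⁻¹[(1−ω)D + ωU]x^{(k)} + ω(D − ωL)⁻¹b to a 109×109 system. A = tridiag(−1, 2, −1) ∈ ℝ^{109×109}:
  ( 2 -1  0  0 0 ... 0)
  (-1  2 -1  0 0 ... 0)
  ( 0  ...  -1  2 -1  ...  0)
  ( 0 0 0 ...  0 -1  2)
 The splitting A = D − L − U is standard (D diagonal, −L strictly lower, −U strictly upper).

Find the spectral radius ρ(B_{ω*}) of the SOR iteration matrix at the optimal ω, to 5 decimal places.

ρ_SOR = 0.94447

spectrum of D⁻¹(L+U) = {cos(kπ/110) : 1≤k≤109}; ρ_J = cos(π/110) = 0.99959.
√(1 − cos²(π/110)) = sin(π/110) ≈ 0.028556.
[ω*] 2 ÷ (1 + 0.028556) = 2 ÷ 1.028556 = 1.94447.
[ρ_SOR] ω* − 1 = 0.94447.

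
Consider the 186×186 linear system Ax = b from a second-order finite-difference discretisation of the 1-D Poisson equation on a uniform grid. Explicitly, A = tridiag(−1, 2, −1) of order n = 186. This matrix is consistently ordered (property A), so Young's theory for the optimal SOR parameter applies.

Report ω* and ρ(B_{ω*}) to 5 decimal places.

ω* = 1.96696, ρ_SOR = 0.96696

n=186: λ(B_J) = 1 − λ(A)/2 = cos(kπ/187); k=1 gives ρ_J = 0.99986.
√(1−ρ_J²) = |sin(π/187)| = 0.016799
So ω* = 2/1.016799 = 1.96696 (Young).
ρ(B_{ω*}) = ω*−1 = 0.96696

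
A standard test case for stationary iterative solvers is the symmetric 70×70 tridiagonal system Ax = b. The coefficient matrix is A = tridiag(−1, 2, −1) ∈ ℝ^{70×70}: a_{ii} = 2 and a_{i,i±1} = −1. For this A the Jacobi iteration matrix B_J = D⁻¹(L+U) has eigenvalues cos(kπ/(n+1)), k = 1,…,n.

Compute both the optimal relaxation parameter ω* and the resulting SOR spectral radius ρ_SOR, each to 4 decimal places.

[ρ_J] n=70: ρ(B_J) = cos(π/(n+1)) = cos(π/71) = 0.9990.
root = sin(π/71) = 0.04423  (since 1−cos² = sin²).
Young: ω* = 2/(1+√(1−ρ_J²)) = 2/(1+0.04423) = 2/1.04423 = 1.9153.
ρ(B_{ω*}) = ω*−1 = 0.9153

ω* = 1.9153, ρ_SOR = 0.9153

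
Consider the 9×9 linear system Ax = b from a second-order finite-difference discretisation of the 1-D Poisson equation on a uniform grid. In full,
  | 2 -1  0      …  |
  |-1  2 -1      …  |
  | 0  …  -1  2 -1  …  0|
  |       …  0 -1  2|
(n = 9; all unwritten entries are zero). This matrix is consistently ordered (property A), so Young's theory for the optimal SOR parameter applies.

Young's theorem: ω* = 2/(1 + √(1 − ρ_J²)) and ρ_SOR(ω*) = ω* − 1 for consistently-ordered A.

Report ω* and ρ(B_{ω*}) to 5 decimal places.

spectrum of D⁻¹(L+U) = {cos(kπ/10) : 1≤k≤9}; ρ_J = cos(π/10) = 0.95106.
√(1−ρ_J²) simplifies to sin(π/10) = 0.309017.
ω* = 2 / (1 + 0.309017) = 2 / 1.309017 ≈ 1.52786.
[ρ_SOR] ω* − 1 = 0.52786.

ω* = 1.52786, ρ_SOR = 0.52786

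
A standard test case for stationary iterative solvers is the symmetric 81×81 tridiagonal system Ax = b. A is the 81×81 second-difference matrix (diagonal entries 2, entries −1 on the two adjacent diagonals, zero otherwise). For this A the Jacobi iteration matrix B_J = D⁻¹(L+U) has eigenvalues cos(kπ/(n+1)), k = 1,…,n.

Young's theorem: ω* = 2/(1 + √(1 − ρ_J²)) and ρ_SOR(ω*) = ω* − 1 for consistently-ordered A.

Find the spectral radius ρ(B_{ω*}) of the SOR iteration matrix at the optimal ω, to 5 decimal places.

[ρ_J] n=81: ρ(B_J) = cos(π/(n+1)) = cos(π/82) = 0.99927.
√(1−ρ_J²) simplifies to sin(π/82) = 0.038303.
Young: ω* = 2/(1+√(1−ρ_J²)) = 2/(1+0.038303) = 2/1.038303 = 1.92622.
ρ(B_{ω*}) = ω*−1 = 0.92622

ρ_SOR = 0.92622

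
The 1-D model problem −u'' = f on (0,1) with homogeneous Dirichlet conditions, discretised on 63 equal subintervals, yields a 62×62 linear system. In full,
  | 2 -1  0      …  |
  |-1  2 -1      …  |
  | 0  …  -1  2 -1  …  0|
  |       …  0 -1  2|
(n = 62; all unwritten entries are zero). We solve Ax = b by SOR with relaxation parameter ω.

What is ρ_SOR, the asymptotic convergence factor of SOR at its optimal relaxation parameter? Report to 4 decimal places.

ρ_J = max_k |cos(kπ/63)| = cos(π/63) = 0.9988
√(1−ρ_J²) = |sin(π/63)| = 0.04985
Young: ω* = 2/(1+√(1−ρ_J²)) = 2/(1+0.04985) = 2/1.04985 = 1.9050.
At ω = 1.9050 every |λ(B_ω)| = ω−1, so ρ_SOR = 0.9050.

ρ_SOR = 0.9050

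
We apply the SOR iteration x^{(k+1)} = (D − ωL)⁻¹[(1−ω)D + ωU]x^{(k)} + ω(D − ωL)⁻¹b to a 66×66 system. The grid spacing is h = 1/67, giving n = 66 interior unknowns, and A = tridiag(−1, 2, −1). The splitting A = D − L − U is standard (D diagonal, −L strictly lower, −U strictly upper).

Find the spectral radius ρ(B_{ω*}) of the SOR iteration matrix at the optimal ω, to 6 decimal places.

B_J for the 66×66 system has eigenvalues cos(kπ/67); ρ_J = cos(π/67) = 0.998901.
√(1 − cos²(π/67)) = sin(π/67) ≈ 0.0468723.
So ω* = 2/1.0468723 = 1.910453 (Young).
ρ(B_{ω*}) = ω*−1 = 0.910453

ρ_SOR = 0.910453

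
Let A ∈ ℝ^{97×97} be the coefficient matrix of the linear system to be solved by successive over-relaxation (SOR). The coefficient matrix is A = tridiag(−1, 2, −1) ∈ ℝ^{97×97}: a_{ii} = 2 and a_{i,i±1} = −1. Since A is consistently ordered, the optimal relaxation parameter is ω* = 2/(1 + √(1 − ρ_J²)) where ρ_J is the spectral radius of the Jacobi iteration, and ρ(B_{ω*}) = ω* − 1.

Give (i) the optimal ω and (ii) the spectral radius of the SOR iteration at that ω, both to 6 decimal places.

With n=97, ρ(Jacobi) = cos(π/98) = 0.999486.
√(1−ρ_J²) = |sin(π/98)| = 0.0320516
[ω*] 2 ÷ (1 + 0.0320516) = 2 ÷ 1.0320516 = 1.937888.
ρ(B_{ω*}) = ω*−1 = 0.937888

ω* = 1.937888, ρ_SOR = 0.937888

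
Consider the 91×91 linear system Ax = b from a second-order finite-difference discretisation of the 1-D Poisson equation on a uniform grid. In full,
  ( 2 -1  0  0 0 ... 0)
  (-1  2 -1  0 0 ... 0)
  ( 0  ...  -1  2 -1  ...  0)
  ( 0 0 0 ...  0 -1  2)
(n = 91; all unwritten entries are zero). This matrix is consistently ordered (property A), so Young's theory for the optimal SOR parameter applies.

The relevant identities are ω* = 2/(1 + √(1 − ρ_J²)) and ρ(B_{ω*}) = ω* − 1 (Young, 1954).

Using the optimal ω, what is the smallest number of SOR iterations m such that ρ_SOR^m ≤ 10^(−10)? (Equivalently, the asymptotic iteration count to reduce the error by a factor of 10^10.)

m = 338

½·tridiag(1,0,1) at n=91: λ_k = cos(kπ/92); max |λ| at k=1 ⇒ ρ_J = cos(π/92) ≈ 0.9994170.
√(1−ρ_J²) = |sin(π/92)| = 0.0341411
[ω*] 2 ÷ (1 + 0.0341411) = 2 ÷ 1.0341411 = 1.9339721.
At ω = 1.9339721 every |λ(B_ω)| = ω−1, so ρ_SOR = 0.9339721.
(0.9339721)^m ≤ 10^{−10}  ⇒  m·ln(0.9339721) ≤ −10·ln10  ⇒  m ≥ 337.086  ⇒  m = 338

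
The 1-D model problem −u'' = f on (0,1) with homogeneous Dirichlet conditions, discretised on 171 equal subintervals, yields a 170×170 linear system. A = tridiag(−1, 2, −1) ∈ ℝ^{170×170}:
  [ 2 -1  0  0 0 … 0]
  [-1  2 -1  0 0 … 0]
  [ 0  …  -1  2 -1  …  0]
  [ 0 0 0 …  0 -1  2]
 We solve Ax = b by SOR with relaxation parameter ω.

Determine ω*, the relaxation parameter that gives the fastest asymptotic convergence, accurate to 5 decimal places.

ω* = 1.96392

½·tridiag(1,0,1) at n=170: λ_k = cos(kπ/171); max |λ| at k=1 ⇒ ρ_J = cos(π/171) ≈ 0.99983.
root = sin(π/171) = 0.018371  (since 1−cos² = sin²).
ω* = 2/(1 + 0.018371) = 2/1.018371 = 1.96392.
ρ_SOR = ω* − 1 ≈ 0.96392.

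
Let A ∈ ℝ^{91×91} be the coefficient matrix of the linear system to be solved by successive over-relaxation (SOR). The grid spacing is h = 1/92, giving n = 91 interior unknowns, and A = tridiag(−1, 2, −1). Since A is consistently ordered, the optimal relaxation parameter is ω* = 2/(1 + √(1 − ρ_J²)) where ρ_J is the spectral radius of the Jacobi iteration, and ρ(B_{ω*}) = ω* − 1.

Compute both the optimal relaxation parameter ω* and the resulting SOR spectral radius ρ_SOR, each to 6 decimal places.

ω* = 1.933972, ρ_SOR = 0.933972

[ρ_J] n=91: ρ(B_J) = cos(π/(n+1)) = cos(π/92) = 0.999417.
√(1 − cos²(π/92)) = sin(π/92) ≈ 0.0341411.
[ω*] 2 ÷ (1 + 0.0341411) = 2 ÷ 1.0341411 = 1.933972.
ρ_SOR = ω* − 1 = 1.933972 − 1 = 0.933972.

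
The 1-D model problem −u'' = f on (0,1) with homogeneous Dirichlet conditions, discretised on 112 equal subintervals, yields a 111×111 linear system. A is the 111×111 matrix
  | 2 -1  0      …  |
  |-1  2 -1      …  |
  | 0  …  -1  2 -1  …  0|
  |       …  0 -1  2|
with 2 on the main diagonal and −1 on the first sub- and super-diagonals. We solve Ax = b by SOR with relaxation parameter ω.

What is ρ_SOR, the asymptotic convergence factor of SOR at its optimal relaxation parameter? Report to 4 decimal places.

ρ_SOR = 0.9454

B_J for the 111×111 system has eigenvalues cos(kπ/112); ρ_J = cos(π/112) = 0.9996.
1 − cos²(π/112) = sin²(π/112) ⇒ √(1−ρ_J²) = sin(π/112) = 0.02805.
Young: ω* = 2/(1+√(1−ρ_J²)) = 2/(1+0.02805) = 2/1.02805 = 1.9454.
and ρ(B_{ω*}) = 1.9454 − 1 = 0.9454.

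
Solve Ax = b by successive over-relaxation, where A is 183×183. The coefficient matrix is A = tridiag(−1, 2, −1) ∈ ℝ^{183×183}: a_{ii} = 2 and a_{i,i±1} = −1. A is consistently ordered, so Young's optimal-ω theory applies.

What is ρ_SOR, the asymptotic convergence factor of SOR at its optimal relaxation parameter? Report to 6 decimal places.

ρ_J = max_k |cos(kπ/184)| = cos(π/184) = 0.999854
√(1−ρ_J²) simplifies to sin(π/184) = 0.0170730.
ω* = 2/(1 + 0.0170730) = 2/1.0170730 = 1.966427.
ρ_SOR = ω* − 1 = 1.966427 − 1 = 0.966427.

ρ_SOR = 0.966427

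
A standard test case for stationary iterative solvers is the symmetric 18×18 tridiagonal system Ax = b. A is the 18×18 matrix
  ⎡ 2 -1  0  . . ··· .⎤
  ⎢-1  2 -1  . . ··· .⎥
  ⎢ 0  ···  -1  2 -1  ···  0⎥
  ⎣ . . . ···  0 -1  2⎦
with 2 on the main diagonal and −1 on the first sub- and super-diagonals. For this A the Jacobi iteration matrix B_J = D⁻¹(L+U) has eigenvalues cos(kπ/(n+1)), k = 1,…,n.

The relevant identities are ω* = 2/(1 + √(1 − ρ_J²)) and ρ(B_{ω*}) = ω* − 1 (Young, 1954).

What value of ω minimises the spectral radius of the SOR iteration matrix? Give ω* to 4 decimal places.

With n=18, ρ(Jacobi) = cos(π/19) = 0.9864.
√(1 − cos²(π/19)) = sin(π/19) ≈ 0.16459.
ω* = 2/(1 + 0.16459) = 2/1.16459 = 1.7173.
ρ(B_{ω*}) = ω*−1 = 0.7173

ω* = 1.7173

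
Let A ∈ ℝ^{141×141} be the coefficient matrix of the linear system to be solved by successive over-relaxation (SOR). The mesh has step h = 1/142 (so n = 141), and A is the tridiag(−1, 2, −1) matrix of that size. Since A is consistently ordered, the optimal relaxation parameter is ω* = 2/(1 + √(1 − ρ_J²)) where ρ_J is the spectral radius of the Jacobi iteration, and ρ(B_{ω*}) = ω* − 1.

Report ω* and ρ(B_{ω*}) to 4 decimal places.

ω* = 1.9567, ρ_SOR = 0.9567

B_J for the 141×141 system has eigenvalues cos(kπ/142); ρ_J = cos(π/142) = 0.9998.
root = sin(π/142) = 0.02212  (since 1−cos² = sin²).
[ω*] 2 ÷ (1 + 0.02212) = 2 ÷ 1.02212 = 1.9567.
ρ_SOR = ω* − 1 = 1.9567 − 1 = 0.9567.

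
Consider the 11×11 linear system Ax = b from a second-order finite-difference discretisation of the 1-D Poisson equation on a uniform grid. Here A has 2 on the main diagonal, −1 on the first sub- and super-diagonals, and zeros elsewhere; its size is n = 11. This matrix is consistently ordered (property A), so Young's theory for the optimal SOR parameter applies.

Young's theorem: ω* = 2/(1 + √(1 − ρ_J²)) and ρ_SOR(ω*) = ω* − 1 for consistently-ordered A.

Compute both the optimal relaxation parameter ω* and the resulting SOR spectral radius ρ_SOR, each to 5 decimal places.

ω* = 1.58879, ρ_SOR = 0.58879

ρ_J = max_k |cos(kπ/12)| = cos(π/12) = 0.96593
1 − cos²(π/12) = sin²(π/12) ⇒ √(1−ρ_J²) = sin(π/12) = 0.258819.
ω* = 2/(1+0.258819) = 1.58879
[ρ_SOR] ω* − 1 = 0.58879.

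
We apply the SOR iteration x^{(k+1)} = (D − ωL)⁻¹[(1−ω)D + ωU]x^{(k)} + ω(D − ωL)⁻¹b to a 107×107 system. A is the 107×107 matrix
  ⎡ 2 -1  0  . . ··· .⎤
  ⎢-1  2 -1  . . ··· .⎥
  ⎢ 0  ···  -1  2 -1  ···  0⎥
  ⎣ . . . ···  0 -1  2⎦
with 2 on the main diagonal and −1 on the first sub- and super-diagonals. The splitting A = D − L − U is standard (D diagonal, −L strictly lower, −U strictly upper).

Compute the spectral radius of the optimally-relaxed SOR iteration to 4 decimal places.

ρ_SOR = 0.9435

B_J for the 107×107 system has eigenvalues cos(kπ/108); ρ_J = cos(π/108) = 0.9996.
√(1 − cos²(π/108)) = sin(π/108) ≈ 0.02908.
ω* = 2/(1 + 0.02908) = 2/1.02908 = 1.9435.
[ρ_SOR] ω* − 1 = 0.9435.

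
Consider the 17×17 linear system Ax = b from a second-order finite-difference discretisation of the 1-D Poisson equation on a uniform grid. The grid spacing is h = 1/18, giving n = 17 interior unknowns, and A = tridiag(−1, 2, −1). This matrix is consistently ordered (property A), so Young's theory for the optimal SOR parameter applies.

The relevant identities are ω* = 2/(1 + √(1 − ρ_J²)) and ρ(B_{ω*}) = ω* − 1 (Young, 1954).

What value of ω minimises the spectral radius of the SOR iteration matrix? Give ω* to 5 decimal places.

ω* = 1.70409

n=17: λ(B_J) = 1 − λ(A)/2 = cos(kπ/18); k=1 gives ρ_J = 0.98481.
√(1−ρ_J²) simplifies to sin(π/18) = 0.173648.
ω* = 2/(1 + 0.173648) = 2/1.173648 = 1.70409.
and ρ(B_{ω*}) = 1.70409 − 1 = 0.70409.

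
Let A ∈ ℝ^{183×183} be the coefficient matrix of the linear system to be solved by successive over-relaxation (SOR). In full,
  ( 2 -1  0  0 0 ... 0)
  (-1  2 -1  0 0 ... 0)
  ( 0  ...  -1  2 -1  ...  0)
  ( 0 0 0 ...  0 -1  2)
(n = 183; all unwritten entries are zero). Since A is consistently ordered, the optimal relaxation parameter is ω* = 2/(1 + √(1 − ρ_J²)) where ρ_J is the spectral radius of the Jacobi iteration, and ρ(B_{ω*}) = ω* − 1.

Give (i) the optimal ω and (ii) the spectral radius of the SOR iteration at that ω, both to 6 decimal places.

ω* = 1.966427, ρ_SOR = 0.966427

n=183: λ(B_J) = 1 − λ(A)/2 = cos(kπ/184); k=1 gives ρ_J = 0.999854.
root = sin(π/184) = 0.0170730  (since 1−cos² = sin²).
[ω*] 2 ÷ (1 + 0.0170730) = 2 ÷ 1.0170730 = 1.966427.
[ρ_SOR] ω* − 1 = 0.966427.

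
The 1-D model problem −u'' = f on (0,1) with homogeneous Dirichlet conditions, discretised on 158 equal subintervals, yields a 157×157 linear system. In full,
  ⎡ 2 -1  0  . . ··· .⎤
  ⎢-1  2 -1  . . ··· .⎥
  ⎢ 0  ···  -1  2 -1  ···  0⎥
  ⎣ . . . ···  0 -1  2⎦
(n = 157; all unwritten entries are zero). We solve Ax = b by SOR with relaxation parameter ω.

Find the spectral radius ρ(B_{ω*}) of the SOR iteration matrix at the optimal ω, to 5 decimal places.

spectrum of D⁻¹(L+U) = {cos(kπ/158) : 1≤k≤157}; ρ_J = cos(π/158) = 0.99980.
√(1−ρ_J²) = |sin(π/158)| = 0.019882
Then 2/(1+√(1−ρ_J²)) = 2/(1+0.019882); ω* = 2/1.019882 = 1.96101.
ρ(B_{ω*}) = ω*−1 = 0.96101

ρ_SOR = 0.96101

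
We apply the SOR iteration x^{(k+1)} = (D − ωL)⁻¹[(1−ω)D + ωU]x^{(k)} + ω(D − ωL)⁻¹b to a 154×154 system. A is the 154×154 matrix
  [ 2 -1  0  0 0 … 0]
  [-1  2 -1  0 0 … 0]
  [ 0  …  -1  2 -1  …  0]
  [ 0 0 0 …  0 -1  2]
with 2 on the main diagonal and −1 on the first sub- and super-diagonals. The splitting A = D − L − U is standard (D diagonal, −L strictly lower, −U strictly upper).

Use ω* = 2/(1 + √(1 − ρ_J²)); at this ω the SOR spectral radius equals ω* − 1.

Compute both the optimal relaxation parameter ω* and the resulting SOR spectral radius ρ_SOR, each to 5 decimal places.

With n=154, ρ(Jacobi) = cos(π/155) = 0.99979.
√(1 − cos²(π/155)) = sin(π/155) ≈ 0.020267.
ω* = 2/(1+0.020267) = 1.96027
ρ_SOR = ω* − 1 = 1.96027 − 1 = 0.96027.

ω* = 1.96027, ρ_SOR = 0.96027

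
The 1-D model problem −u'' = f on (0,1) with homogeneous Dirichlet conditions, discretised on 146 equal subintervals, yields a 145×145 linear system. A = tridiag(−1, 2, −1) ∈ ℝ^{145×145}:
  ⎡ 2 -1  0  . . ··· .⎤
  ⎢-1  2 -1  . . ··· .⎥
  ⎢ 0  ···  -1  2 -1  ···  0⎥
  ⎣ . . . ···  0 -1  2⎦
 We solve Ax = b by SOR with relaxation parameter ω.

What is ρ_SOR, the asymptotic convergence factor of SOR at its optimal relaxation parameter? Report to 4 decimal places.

B_J for the 145×145 system has eigenvalues cos(kπ/146); ρ_J = cos(π/146) = 0.9998.
√(1 − cos²(π/146)) = sin(π/146) ≈ 0.02152.
So ω* = 2/1.02152 = 1.9579 (Young).
and ρ(B_{ω*}) = 1.9579 − 1 = 0.9579.

ρ_SOR = 0.9579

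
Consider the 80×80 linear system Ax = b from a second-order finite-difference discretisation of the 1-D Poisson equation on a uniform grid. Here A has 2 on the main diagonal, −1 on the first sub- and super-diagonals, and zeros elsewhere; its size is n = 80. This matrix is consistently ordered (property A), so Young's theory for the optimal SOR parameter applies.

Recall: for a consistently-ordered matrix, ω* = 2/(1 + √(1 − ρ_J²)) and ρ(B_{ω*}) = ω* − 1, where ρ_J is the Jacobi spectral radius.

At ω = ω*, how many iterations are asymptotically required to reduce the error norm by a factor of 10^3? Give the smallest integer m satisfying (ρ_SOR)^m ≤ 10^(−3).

m = 90

B_J for the 80×80 system has eigenvalues cos(kπ/81); ρ_J = cos(π/81) = 0.9992480.
√(1−ρ_J²) simplifies to sin(π/81) = 0.0387754.
ω* = 2/(1 + 0.0387754) = 2/1.0387754 = 1.9253440.
At ω = 1.9253440 every |λ(B_ω)| = ω−1, so ρ_SOR = 0.9253440.
For 3 digits: m = 3·ln10 / (−ln 0.9253440) = 6.90776/0.0775897 = 89.029; round up → m = 90.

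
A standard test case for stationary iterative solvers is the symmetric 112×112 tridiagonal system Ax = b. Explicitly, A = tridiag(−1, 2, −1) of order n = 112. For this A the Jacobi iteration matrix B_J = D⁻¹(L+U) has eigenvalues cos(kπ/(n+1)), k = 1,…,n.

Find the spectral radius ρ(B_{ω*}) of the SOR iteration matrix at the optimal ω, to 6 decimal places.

ρ_SOR = 0.945907

ρ_J = max_k |cos(kπ/113)| = cos(π/113) = 0.999614
1 − cos²(π/113) = sin²(π/113) ⇒ √(1−ρ_J²) = sin(π/113) = 0.0277981.
[ω*] 2 ÷ (1 + 0.0277981) = 2 ÷ 1.0277981 = 1.945907.
At ω = 1.945907 every |λ(B_ω)| = ω−1, so ρ_SOR = 0.945907.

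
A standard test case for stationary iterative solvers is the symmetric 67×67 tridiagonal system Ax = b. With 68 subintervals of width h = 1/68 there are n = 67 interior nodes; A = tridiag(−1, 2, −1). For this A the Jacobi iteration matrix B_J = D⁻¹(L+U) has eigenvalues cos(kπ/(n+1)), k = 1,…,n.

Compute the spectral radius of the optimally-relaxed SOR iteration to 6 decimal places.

ρ_SOR = 0.911711

With n=67, ρ(Jacobi) = cos(π/68) = 0.998933.
√(1 − cos²(π/68)) = sin(π/68) ≈ 0.0461835.
Then 2/(1+√(1−ρ_J²)) = 2/(1+0.0461835); ω* = 2/1.0461835 = 1.911711.
ρ_SOR = ω* − 1 = 1.911711 − 1 = 0.911711.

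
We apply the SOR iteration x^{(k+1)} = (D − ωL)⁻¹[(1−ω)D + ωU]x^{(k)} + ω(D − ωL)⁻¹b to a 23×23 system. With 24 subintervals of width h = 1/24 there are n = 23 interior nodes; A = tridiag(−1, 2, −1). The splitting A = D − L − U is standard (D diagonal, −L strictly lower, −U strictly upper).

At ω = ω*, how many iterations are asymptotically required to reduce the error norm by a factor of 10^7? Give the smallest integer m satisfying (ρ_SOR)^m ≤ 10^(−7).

½·tridiag(1,0,1) at n=23: λ_k = cos(kπ/24); max |λ| at k=1 ⇒ ρ_J = cos(π/24) ≈ 0.9914449.
√(1−ρ_J²) simplifies to sin(π/24) = 0.1305262.
ω* = 2 / (1 + 0.1305262) = 2 / 1.1305262 ≈ 1.7690877.
and ρ(B_{ω*}) = 1.7690877 − 1 = 0.7690877.
Need (0.7690877)^m ≤ 10^(−7): m ≥ 7·ln10/|ln 0.7690877| = 16.1181/0.26255 = 61.391 ⇒ m = 62.

m = 62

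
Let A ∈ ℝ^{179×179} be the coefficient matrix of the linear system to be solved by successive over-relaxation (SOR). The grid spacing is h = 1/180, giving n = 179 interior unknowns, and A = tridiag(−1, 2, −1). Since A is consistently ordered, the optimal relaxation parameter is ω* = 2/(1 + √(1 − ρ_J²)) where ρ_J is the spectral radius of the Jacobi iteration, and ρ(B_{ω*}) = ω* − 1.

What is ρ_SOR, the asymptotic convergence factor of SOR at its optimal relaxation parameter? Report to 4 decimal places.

ρ_SOR = 0.9657

B_J for the 179×179 system has eigenvalues cos(kπ/180); ρ_J = cos(π/180) = 0.9998.
√(1 − cos²(π/180)) = sin(π/180) ≈ 0.01745.
ω* = 2/(1 + 0.01745) = 2/1.01745 = 1.9657.
At ω = 1.9657 every |λ(B_ω)| = ω−1, so ρ_SOR = 0.9657.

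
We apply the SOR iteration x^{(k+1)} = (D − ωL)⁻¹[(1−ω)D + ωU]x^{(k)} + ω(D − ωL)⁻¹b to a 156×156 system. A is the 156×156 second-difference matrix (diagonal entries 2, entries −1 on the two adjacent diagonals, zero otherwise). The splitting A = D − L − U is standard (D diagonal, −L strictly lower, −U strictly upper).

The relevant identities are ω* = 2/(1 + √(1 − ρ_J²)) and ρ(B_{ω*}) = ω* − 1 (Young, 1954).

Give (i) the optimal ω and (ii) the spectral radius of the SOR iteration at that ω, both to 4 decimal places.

ω* = 1.9608, ρ_SOR = 0.9608

[ρ_J] n=156: ρ(B_J) = cos(π/(n+1)) = cos(π/157) = 0.9998.
√(1 − cos²(π/157)) = sin(π/157) ≈ 0.02001.
ω* = 2/(1+0.02001) = 1.9608
ρ(B_{ω*}) = ω*−1 = 0.9608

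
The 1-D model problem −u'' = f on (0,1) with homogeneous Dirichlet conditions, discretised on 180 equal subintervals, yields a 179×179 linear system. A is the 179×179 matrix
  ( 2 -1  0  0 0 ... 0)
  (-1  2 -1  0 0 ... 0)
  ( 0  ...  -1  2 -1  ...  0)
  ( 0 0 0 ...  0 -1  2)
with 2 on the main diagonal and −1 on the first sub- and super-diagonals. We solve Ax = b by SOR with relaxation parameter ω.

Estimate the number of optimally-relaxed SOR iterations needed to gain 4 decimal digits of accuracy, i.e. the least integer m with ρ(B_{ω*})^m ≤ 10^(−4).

m = 264

[ρ_J] n=179: ρ(B_J) = cos(π/(n+1)) = cos(π/180) = 0.9998477.
√(1−ρ_J²) = |sin(π/180)| = 0.0174524
[ω*] 2 ÷ (1 + 0.0174524) = 2 ÷ 1.0174524 = 1.9656939.
and ρ(B_{ω*}) = 1.9656939 − 1 = 0.9656939.
For 4 digits: m = 4·ln10 / (−ln 0.9656939) = 9.21034/0.0349084 = 263.843; round up → m = 264.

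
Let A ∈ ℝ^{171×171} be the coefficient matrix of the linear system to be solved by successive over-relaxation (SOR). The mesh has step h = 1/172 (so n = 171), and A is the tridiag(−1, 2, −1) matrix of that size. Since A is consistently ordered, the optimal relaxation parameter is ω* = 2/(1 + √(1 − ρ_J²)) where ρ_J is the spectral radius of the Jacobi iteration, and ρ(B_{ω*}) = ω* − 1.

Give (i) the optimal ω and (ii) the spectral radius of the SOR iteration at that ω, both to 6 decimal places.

With n=171, ρ(Jacobi) = cos(π/172) = 0.999833.
root = sin(π/172) = 0.0182641  (since 1−cos² = sin²).
ω* = 2 / (1 + 0.0182641) = 2 / 1.0182641 ≈ 1.964127.
At ω = 1.964127 every |λ(B_ω)| = ω−1, so ρ_SOR = 0.964127.

ω* = 1.964127, ρ_SOR = 0.964127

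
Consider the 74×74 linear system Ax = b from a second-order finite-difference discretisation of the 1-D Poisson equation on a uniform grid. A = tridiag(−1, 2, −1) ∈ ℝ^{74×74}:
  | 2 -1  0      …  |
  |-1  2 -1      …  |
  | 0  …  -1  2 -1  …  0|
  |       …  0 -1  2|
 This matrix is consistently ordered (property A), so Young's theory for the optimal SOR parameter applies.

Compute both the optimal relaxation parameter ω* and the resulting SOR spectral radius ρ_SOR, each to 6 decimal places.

[ρ_J] n=74: ρ(B_J) = cos(π/(n+1)) = cos(π/75) = 0.999123.
1 − cos²(π/75) = sin²(π/75) ⇒ √(1−ρ_J²) = sin(π/75) = 0.0418757.
Then 2/(1+√(1−ρ_J²)) = 2/(1+0.0418757); ω* = 2/1.0418757 = 1.919615.
ρ_SOR = ω* − 1 ≈ 0.919615.

ω* = 1.919615, ρ_SOR = 0.919615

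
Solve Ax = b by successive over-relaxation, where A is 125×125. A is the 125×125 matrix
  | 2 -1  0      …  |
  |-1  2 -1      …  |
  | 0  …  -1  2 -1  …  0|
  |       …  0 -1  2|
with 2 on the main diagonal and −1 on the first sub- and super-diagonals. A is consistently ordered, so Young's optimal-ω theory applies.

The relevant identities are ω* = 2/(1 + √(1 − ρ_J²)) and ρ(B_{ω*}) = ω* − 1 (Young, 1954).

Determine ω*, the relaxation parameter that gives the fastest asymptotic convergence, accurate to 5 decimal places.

B_J for the 125×125 system has eigenvalues cos(kπ/126); ρ_J = cos(π/126) = 0.99969.
√(1−ρ_J²) simplifies to sin(π/126) = 0.024931.
Young: ω* = 2/(1+√(1−ρ_J²)) = 2/(1+0.024931) = 2/1.024931 = 1.95135.
Hence ρ(B_{ω*}) = 1.95135 − 1 = 0.95135.

ω* = 1.95135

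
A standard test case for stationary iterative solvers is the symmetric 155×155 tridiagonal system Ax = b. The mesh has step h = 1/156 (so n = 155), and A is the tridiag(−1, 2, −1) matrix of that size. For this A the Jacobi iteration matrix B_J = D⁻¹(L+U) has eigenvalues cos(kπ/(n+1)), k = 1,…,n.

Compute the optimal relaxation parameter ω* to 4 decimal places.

[ρ_J] n=155: ρ(B_J) = cos(π/(n+1)) = cos(π/156) = 0.9998.
√(1 − cos²(π/156)) = sin(π/156) ≈ 0.02014.
ω* = 2/(1 + 0.02014) = 2/1.02014 = 1.9605.
Hence ρ(B_{ω*}) = 1.9605 − 1 = 0.9605.

ω* = 1.9605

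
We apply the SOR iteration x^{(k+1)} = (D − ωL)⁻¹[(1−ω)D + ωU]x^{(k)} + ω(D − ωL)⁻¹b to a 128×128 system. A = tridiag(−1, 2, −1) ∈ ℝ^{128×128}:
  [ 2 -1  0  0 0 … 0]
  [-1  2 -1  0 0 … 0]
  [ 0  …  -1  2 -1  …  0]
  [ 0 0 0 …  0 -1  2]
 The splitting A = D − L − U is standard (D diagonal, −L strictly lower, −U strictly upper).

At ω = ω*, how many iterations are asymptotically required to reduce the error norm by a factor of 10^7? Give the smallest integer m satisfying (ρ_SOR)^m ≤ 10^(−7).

With n=128, ρ(Jacobi) = cos(π/129) = 0.9997035.
√(1 − cos²(π/129)) = sin(π/129) ≈ 0.0243510.
ω* = 2/(1 + 0.0243510) = 2/1.0243510 = 1.9524558.
At ω = 1.9524558 every |λ(B_ω)| = ω−1, so ρ_SOR = 0.9524558.
(0.9524558)^m ≤ 10^{−7}  ⇒  m·ln(0.9524558) ≤ −7·ln10  ⇒  m ≥ 330.888  ⇒  m = 331

m = 331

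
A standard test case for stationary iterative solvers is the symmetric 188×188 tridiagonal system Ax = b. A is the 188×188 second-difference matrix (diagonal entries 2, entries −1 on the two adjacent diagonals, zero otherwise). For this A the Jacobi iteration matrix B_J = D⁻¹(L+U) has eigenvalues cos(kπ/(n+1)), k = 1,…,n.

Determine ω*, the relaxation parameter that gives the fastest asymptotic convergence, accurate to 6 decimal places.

ω* = 1.967301

n=188: λ(B_J) = 1 − λ(A)/2 = cos(kπ/189); k=1 gives ρ_J = 0.999862.
√(1−ρ_J²) = |sin(π/189)| = 0.0166214
Then 2/(1+√(1−ρ_J²)) = 2/(1+0.0166214); ω* = 2/1.0166214 = 1.967301.
ρ_SOR = ω* − 1 ≈ 0.967301.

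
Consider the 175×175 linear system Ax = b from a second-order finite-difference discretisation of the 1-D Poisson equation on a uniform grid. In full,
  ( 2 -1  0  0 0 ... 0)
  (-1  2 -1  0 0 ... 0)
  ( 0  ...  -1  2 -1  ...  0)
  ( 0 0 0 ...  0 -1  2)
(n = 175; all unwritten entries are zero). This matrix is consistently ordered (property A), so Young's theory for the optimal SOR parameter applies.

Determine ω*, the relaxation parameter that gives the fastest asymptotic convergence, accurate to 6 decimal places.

With n=175, ρ(Jacobi) = cos(π/176) = 0.999841.
√(1−ρ_J²) = |sin(π/176)| = 0.0178490
So ω* = 2/1.0178490 = 1.964928 (Young).
[ρ_SOR] ω* − 1 = 0.964928.

ω* = 1.964928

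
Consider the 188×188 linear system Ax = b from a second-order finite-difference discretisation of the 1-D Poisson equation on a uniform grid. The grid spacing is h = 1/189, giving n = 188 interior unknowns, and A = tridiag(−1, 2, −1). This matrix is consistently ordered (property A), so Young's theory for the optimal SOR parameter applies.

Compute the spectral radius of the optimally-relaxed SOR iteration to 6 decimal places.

½·tridiag(1,0,1) at n=188: λ_k = cos(kπ/189); max |λ| at k=1 ⇒ ρ_J = cos(π/189) ≈ 0.999862.
root = sin(π/189) = 0.0166214  (since 1−cos² = sin²).
Young: ω* = 2/(1+√(1−ρ_J²)) = 2/(1+0.0166214) = 2/1.0166214 = 1.967301.
ρ_SOR = ω* − 1 = 1.967301 − 1 = 0.967301.

ρ_SOR = 0.967301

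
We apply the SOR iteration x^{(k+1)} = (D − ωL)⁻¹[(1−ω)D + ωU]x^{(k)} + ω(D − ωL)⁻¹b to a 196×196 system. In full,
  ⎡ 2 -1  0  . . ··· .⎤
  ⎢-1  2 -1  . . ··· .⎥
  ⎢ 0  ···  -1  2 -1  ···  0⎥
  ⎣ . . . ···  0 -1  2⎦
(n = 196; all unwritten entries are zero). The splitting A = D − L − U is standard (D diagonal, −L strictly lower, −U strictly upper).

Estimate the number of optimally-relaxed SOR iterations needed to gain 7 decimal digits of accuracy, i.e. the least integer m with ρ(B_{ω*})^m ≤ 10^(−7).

m = 506

B_J for the 196×196 system has eigenvalues cos(kπ/197); ρ_J = cos(π/197) = 0.9998728.
1 − cos²(π/197) = sin²(π/197) ⇒ √(1−ρ_J²) = sin(π/197) = 0.0159465.
ω* = 2/(1+0.0159465) = 1.9686076
At ω = 1.9686076 every |λ(B_ω)| = ω−1, so ρ_SOR = 0.9686076.
(0.9686076)^m ≤ 10^{−7}  ⇒  m·ln(0.9686076) ≤ −7·ln10  ⇒  m ≥ 505.338  ⇒  m = 506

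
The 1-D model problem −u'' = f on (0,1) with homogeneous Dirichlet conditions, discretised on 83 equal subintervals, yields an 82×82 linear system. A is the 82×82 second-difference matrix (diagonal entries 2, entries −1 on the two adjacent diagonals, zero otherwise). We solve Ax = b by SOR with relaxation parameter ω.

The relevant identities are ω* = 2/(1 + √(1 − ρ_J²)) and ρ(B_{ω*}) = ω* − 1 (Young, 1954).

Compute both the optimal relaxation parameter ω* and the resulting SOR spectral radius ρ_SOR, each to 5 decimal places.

spectrum of D⁻¹(L+U) = {cos(kπ/83) : 1≤k≤82}; ρ_J = cos(π/83) = 0.99928.
√(1−ρ_J²) = |sin(π/83)| = 0.037841
[ω*] 2 ÷ (1 + 0.037841) = 2 ÷ 1.037841 = 1.92708.
ρ(B_{ω*}) = ω*−1 = 0.92708

ω* = 1.92708, ρ_SOR = 0.92708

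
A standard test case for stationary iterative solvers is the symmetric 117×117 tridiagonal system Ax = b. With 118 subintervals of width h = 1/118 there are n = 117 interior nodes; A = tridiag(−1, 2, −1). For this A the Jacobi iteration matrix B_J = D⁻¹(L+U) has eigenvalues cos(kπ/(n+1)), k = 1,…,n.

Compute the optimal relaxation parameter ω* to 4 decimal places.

spectrum of D⁻¹(L+U) = {cos(kπ/118) : 1≤k≤117}; ρ_J = cos(π/118) = 0.9996.
√(1−ρ_J²) = |sin(π/118)| = 0.02662
[ω*] 2 ÷ (1 + 0.02662) = 2 ÷ 1.02662 = 1.9481.
ρ_SOR = ω* − 1 = 1.9481 − 1 = 0.9481.

ω* = 1.9481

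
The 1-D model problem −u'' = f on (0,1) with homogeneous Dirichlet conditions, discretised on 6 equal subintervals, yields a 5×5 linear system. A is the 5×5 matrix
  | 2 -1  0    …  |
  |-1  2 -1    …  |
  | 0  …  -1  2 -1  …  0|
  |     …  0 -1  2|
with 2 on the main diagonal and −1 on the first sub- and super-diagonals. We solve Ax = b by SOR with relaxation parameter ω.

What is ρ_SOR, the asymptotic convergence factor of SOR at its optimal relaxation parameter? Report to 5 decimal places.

ρ_SOR = 0.33333

ρ_J = max_k |cos(kπ/6)| = cos(π/6) = 0.86603
1 − cos²(π/6) = sin²(π/6) ⇒ √(1−ρ_J²) = sin(π/6) = 0.500000.
Young: ω* = 2/(1+√(1−ρ_J²)) = 2/(1+0.500000) = 2/1.500000 = 1.33333.
ρ(B_{ω*}) = ω*−1 = 0.33333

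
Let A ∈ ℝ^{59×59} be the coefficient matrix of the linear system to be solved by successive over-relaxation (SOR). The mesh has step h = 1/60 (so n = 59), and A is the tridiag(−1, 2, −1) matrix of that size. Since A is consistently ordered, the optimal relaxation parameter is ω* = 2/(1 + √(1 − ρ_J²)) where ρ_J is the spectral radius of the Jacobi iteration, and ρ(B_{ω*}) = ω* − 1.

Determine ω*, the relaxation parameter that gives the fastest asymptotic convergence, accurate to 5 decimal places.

ω* = 1.90053

spectrum of D⁻¹(L+U) = {cos(kπ/60) : 1≤k≤59}; ρ_J = cos(π/60) = 0.99863.
√(1−ρ_J²) simplifies to sin(π/60) = 0.052336.
ω* = 2 / (1 + 0.052336) = 2 / 1.052336 ≈ 1.90053.
Hence ρ(B_{ω*}) = 1.90053 − 1 = 0.90053.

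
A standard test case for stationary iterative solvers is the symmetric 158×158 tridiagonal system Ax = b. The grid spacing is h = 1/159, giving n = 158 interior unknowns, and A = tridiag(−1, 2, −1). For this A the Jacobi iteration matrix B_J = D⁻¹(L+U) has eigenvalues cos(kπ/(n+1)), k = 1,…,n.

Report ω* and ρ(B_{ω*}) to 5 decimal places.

ω* = 1.96125, ρ_SOR = 0.96125

spectrum of D⁻¹(L+U) = {cos(kπ/159) : 1≤k≤158}; ρ_J = cos(π/159) = 0.99980.
√(1−ρ_J²) simplifies to sin(π/159) = 0.019757.
ω* = 2/(1+0.019757) = 1.96125
ρ(B_{ω*}) = ω*−1 = 0.96125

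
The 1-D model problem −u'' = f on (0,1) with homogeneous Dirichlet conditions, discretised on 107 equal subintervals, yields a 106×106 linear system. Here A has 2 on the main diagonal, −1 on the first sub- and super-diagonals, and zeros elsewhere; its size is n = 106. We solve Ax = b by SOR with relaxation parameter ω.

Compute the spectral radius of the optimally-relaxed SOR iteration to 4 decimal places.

B_J for the 106×106 system has eigenvalues cos(kπ/107); ρ_J = cos(π/107) = 0.9996.
√(1 − cos²(π/107)) = sin(π/107) ≈ 0.02936.
[ω*] 2 ÷ (1 + 0.02936) = 2 ÷ 1.02936 = 1.9430.
ρ_SOR = ω* − 1 = 1.9430 − 1 = 0.9430.

ρ_SOR = 0.9430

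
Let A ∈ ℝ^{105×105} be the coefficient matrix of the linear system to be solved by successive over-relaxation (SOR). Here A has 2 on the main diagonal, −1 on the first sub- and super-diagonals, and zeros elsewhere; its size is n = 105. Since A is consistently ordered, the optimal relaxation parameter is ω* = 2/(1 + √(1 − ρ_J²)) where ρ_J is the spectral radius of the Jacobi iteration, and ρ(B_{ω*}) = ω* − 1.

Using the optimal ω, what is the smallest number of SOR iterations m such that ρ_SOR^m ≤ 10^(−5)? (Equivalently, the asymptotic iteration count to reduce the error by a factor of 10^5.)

spectrum of D⁻¹(L+U) = {cos(kπ/106) : 1≤k≤105}; ρ_J = cos(π/106) = 0.9995608.
√(1−ρ_J²) simplifies to sin(π/106) = 0.0296333.
ω* = 2/(1 + 0.0296333) = 2/1.0296333 = 1.9424391.
At ω = 1.9424391 every |λ(B_ω)| = ω−1, so ρ_SOR = 0.9424391.
5·ln10 = 11.5129; −ln(0.9424391) = 0.059284; m = ⌈11.5129/0.059284⌉ = ⌈194.199⌉ = 195.

m = 195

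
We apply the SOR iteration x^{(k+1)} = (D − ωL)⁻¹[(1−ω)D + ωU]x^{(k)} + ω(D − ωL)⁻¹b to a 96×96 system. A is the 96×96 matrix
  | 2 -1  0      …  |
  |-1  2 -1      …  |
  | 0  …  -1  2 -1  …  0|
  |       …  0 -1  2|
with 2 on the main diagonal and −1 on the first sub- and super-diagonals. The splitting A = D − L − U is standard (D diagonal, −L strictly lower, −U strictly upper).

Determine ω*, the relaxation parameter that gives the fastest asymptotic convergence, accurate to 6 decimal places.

[ρ_J] n=96: ρ(B_J) = cos(π/(n+1)) = cos(π/97) = 0.999476.
√(1 − cos²(π/97)) = sin(π/97) ≈ 0.0323819.
So ω* = 2/1.0323819 = 1.937268 (Young).
At ω = 1.937268 every |λ(B_ω)| = ω−1, so ρ_SOR = 0.937268.

ω* = 1.937268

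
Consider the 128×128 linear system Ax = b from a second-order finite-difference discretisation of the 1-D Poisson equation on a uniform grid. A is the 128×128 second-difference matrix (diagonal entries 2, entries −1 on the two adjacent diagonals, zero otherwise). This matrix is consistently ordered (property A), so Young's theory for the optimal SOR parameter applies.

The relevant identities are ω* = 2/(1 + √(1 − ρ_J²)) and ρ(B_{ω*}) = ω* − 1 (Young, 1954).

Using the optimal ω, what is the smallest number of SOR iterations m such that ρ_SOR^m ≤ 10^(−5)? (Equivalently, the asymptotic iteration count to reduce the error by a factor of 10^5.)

m = 237

ρ_J = max_k |cos(kπ/129)| = cos(π/129) = 0.9997035
√(1−ρ_J²) simplifies to sin(π/129) = 0.0243510.
ω* = 2 / (1 + 0.0243510) = 2 / 1.0243510 ≈ 1.9524558.
At ω = 1.9524558 every |λ(B_ω)| = ω−1, so ρ_SOR = 0.9524558.
For 5 digits: m = 5·ln10 / (−ln 0.9524558) = 11.5129/0.0487116 = 236.348; round up → m = 237.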